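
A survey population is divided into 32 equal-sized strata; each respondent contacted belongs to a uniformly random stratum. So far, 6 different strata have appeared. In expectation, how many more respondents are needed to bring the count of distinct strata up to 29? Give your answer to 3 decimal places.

With k distinct strata already seen, the next new one takes an expected 32/(32-k) respondents.
Sum over k = 6,...,28: E = 32/26 + 32/25 + 32/24 + ... + 32/5 + 32/4 = 64.6748.

64.675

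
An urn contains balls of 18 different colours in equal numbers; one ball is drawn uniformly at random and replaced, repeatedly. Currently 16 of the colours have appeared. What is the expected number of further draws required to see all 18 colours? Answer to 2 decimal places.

27.00

With k distinct colours already seen, the next new one takes an expected 18/(18-k) draws.
Sum over k = 16,...,17: E = 18/2 + 18/1 = 27.000.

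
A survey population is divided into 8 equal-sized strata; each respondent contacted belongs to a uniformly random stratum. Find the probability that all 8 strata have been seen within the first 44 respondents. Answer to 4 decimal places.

Let A_i be the event that stratum i is missing after 44 respondents. By inclusion–exclusion on the A_i,
P(all seen) = Σ_{j=0}^{8} (-1)^j C(8,j)((8-j)/8)^44
= 1.00000 - 0.02246 + 0.00009 - 0.00000 + 0.00000 - 0.00000 + 0.00000 - 0.00000 + 0.00000
= 0.97763.

0.9776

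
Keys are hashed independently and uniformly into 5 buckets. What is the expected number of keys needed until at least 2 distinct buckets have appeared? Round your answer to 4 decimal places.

2.2500

Going from k to k+1 distinct takes a geometric number of keys with mean 5/(5-k).
Sum over k = 0,...,1: E = 5/5 + 5/4 = 2.25000.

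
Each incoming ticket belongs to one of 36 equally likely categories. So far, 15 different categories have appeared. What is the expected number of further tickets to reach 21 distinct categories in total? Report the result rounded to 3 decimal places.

From k distinct to k+1 distinct takes on average 36/(36-k) tickets.
Sum over k = 15,...,20: E = 36/21 + 36/20 + 36/19 + 36/18 + 36/17 + 36/16 = 11.7767.

11.777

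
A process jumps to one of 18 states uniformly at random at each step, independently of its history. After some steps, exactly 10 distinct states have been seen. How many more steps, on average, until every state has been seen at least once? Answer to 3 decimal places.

With k distinct states already seen, the next new one takes an expected 18/(18-k) steps.
Sum over k = 10,...,17: E = 18/8 + 18/7 + 18/6 + ... + 18/2 + 18/1 = 48.9214.

48.921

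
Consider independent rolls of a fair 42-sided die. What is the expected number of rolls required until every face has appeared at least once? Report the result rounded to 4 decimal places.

181.7232

After k distinct faces have appeared, the next roll gives a new one with probability (42-k)/42, so the expected wait for the (k+1)-th is 42/(42-k).
E[T] = 42/42 + 42/41 + 42/40 + ... + 42/2 + 42/1 = 42·H_{42}.
H_{42} = 4.32674, so E[T] = 181.72320.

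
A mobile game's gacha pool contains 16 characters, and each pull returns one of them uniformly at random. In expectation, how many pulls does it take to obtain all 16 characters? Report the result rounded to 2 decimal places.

54.09

The wait to go from k to k+1 distinct characters is geometric with mean 16/(16-k).
E[T] = 16/16 + 16/15 + 16/14 + ... + 16/2 + 16/1 = 16·H_{16}.
H_{16} = 3.381, so E[T] = 54.092.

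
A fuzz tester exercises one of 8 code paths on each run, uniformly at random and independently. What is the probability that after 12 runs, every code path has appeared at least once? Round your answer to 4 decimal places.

Let A_i be the event that code path i is missing after 12 runs. By inclusion–exclusion on the A_i,
P(all seen) = Σ_{j=0}^{8} (-1)^j C(8,j)((8-j)/8)^12
= 1.00000 - 1.61134 + 0.88694 - 0.19895 + 0.01709 - 0.00043 + 0.00000 - 0.00000 + 0.00000
= 0.09331.

0.0933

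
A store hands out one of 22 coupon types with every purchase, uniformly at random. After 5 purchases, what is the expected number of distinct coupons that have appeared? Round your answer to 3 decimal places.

4.566

For each coupon, P(seen in 5 purchases) = 1 - (21/22)^5 = 0.2075.
By linearity of expectation, E[distinct seen] = 22·(1 - (21/22)^5) = 4.5657.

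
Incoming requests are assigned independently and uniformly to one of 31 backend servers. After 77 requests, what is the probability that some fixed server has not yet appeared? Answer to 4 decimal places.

Each request misses the fixed server with probability (31-1)/31 = 30/31, independently.
P(still missing after 77) = (30/31)^77 = 0.08007.

0.0801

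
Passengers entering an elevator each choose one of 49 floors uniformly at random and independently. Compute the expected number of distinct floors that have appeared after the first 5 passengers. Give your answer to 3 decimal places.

For each floor, P(seen in 5 passengers) = 1 - (48/49)^5 = 0.0980.
By linearity of expectation, E[distinct seen] = 49·(1 - (48/49)^5) = 4.8000.

4.800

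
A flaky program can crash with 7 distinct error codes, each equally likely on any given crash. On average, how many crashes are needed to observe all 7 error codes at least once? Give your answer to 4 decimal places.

Split into phases: going from k distinct to k+1 distinct takes on average 7/(7-k) crashes.
E[T] = 7/7 + 7/6 + 7/5 + ... + 7/2 + 7/1 = 7·H_{7}.
H_{7} = 2.59286, so E[T] = 18.15000.

18.1500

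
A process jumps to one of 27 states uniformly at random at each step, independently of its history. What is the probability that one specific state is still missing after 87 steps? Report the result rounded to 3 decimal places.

0.038

Each step misses the fixed state with probability (27-1)/27 = 26/27, independently.
P(still missing after 87) = (26/27)^87 = 0.0375.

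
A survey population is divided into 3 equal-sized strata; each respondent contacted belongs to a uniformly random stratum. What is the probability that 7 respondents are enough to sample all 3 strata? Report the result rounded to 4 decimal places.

0.8258

Let A_i be the event that stratum i is missing after 7 respondents. By inclusion–exclusion on the A_i,
P(all seen) = Σ_{j=0}^{3} (-1)^j C(3,j)((3-j)/3)^7
= 1.00000 - 0.17558 + 0.00137 - 0.00000
= 0.82579.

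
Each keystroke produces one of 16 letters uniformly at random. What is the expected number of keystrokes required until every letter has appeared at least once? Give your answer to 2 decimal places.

Split into phases: going from k distinct to k+1 distinct takes on average 16/(16-k) keystrokes.
E[T] = 16/16 + 16/15 + 16/14 + ... + 16/2 + 16/1 = 16·H_{16}.
H_{16} = 3.381, so E[T] = 54.092.

54.09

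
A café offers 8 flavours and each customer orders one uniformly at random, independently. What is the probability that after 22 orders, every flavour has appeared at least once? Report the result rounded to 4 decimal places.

Let A_i be the event that flavour i is missing after 22 orders. By inclusion–exclusion on the A_i,
P(all seen) = Σ_{j=0}^{8} (-1)^j C(8,j)((8-j)/8)^22
= 1.00000 - 0.42390 + 0.04995 - 0.00181 + 0.00002 - 0.00000 + 0.00000 - 0.00000 + 0.00000
= 0.62425.

0.6243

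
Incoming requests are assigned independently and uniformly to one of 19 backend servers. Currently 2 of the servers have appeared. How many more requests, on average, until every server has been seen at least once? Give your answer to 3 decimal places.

With k distinct servers already seen, the next new one takes an expected 19/(19-k) requests.
Sum over k = 2,...,18: E = 19/17 + 19/16 + 19/15 + ... + 19/2 + 19/1 = 65.3515.

65.351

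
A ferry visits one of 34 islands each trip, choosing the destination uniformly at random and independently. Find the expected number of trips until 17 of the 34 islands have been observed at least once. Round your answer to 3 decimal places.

With k distinct islands already seen, the next new one arrives after an expected 34/(34-k) trips.
Sum over k = 0,...,16: E = 34/34 + 34/33 + 34/32 + ... + 34/19 + 34/18 = 23.0744.

23.074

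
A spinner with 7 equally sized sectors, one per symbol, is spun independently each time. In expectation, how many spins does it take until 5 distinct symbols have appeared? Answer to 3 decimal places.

7.650

With k distinct symbols already seen, the next new one arrives after an expected 7/(7-k) spins.
Sum over k = 0,...,4: E = 7/7 + 7/6 + 7/5 + 7/4 + 7/3 = 7.6500.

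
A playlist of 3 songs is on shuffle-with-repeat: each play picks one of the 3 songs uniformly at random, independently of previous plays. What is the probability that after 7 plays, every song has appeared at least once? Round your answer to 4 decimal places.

0.8258

Let A_i be the event that song i is missing after 7 plays. By inclusion–exclusion on the A_i,
P(all seen) = Σ_{j=0}^{3} (-1)^j C(3,j)((3-j)/3)^7
= 1.00000 - 0.17558 + 0.00137 - 0.00000
= 0.82579.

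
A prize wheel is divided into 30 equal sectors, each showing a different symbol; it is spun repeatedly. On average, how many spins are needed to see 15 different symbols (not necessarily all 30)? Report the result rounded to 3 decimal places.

20.303

With k distinct symbols already seen, the next new one arrives after an expected 30/(30-k) spins.
Sum over k = 0,...,14: E = 30/30 + 30/29 + 30/28 + ... + 30/17 + 30/16 = 20.3027.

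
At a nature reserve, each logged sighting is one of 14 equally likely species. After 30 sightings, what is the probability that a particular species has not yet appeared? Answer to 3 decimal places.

Each sighting misses the fixed species with probability (14-1)/14 = 13/14, independently.
P(still missing after 30) = (13/14)^30 = 0.1083.

0.108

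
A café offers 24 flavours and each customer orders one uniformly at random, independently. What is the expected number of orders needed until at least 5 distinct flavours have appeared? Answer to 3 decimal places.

5.477

With k distinct flavours already seen, the next new one arrives after an expected 24/(24-k) orders.
Sum over k = 0,...,4: E = 24/24 + 24/23 + 24/22 + 24/21 + 24/20 = 5.4772.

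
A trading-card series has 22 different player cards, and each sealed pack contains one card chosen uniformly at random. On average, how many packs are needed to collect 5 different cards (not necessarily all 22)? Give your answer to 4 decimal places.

5.5277

Going from k to k+1 distinct takes a geometric number of packs with mean 22/(22-k).
Sum over k = 0,...,4: E = 22/22 + 22/21 + 22/20 + 22/19 + 22/18 = 5.52774.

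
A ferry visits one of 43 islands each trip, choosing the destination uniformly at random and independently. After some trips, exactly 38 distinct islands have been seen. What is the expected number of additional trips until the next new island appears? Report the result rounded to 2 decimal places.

8.60

The number of trips until the next new island is geometric with success probability 5/43, so its mean is 43/5.
E = 43/5 = 8.600.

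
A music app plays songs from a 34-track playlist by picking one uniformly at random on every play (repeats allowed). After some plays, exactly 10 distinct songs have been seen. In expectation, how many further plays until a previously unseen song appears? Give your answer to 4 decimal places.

Each play yields a new song with probability (34-10)/34 = 24/34, so the wait is geometric with mean 34/24.
E = 34/24 = 1.41667.

1.4167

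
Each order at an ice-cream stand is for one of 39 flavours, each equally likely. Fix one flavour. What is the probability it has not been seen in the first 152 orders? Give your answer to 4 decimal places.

Each order misses the fixed flavour with probability (39-1)/39 = 38/39, independently.
P(still missing after 152) = (38/39)^152 = 0.01929.

0.0193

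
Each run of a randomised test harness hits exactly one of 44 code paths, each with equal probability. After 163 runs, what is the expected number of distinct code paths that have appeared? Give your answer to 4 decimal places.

42.9624

For each code path, P(seen in 163 runs) = 1 - (43/44)^163 = 0.97642.
By linearity of expectation, E[distinct seen] = 44·(1 - (43/44)^163) = 42.96241.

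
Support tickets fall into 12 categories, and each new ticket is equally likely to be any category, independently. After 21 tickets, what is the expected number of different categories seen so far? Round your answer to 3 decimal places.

For each category, P(seen in 21 tickets) = 1 - (11/12)^21 = 0.8391.
By linearity of expectation, E[distinct seen] = 12·(1 - (11/12)^21) = 10.0697.

10.070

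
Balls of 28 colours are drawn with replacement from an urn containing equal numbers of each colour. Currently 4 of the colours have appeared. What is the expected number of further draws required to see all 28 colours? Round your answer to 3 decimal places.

The wait to go from k to k+1 distinct colours is geometric with mean 28/(28-k).
Sum over k = 4,...,27: E = 28/24 + 28/23 + 28/22 + ... + 28/2 + 28/1 = 105.7268.

105.727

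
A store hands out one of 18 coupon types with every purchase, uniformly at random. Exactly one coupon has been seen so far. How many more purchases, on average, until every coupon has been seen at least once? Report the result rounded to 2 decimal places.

61.91

From k distinct to k+1 distinct takes on average 18/(18-k) purchases.
Sum over k = 1,...,17: E = 18/17 + 18/16 + 18/15 + ... + 18/2 + 18/1 = 61.912.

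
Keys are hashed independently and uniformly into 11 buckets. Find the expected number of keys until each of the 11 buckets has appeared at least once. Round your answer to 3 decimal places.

The wait to go from k to k+1 distinct buckets is geometric with mean 11/(11-k).
E[T] = 11/11 + 11/10 + 11/9 + ... + 11/2 + 11/1 = 11·H_{11}.
H_{11} = 3.0199, so E[T] = 33.2187.

33.219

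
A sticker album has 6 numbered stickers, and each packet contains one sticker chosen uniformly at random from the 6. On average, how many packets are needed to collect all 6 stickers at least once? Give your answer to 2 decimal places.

14.70

After k distinct stickers have appeared, the next packet gives a new one with probability (6-k)/6, so the expected wait for the (k+1)-th is 6/(6-k).
E[T] = 6/6 + 6/5 + 6/4 + 6/3 + 6/2 + 6/1 = 6·H_{6}.
H_{6} = 2.450, so E[T] = 14.700.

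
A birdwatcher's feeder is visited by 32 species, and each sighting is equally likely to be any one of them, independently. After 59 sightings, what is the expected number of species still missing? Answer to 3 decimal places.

For each species, P(unseen after 59) = (31/32)^59 = 0.1536.
By linearity of expectation, E[unseen] = 32·(31/32)^59 = 4.9163.

4.916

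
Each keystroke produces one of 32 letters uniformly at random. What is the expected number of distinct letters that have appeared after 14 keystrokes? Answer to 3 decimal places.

For each letter, P(seen in 14 keystrokes) = 1 - (31/32)^14 = 0.3588.
By linearity of expectation, E[distinct seen] = 32·(1 - (31/32)^14) = 11.4830.

11.483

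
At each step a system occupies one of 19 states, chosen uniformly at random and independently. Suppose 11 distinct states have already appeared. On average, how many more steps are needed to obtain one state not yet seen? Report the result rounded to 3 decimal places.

Each step yields a new state with probability (19-11)/19 = 8/19, so the wait is geometric with mean 19/8.
E = 19/8 = 2.3750.

2.375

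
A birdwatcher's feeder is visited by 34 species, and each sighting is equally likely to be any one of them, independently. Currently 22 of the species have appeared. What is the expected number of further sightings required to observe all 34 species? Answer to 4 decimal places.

From k distinct to k+1 distinct takes on average 34/(34-k) sightings.
Sum over k = 22,...,33: E = 34/12 + 34/11 + 34/10 + ... + 34/2 + 34/1 = 105.50916.

105.5092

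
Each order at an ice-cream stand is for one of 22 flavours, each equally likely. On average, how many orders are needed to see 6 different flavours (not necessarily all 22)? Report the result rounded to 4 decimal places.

6.8219

Going from k to k+1 distinct takes a geometric number of orders with mean 22/(22-k).
Sum over k = 0,...,5: E = 22/22 + 22/21 + 22/20 + 22/19 + 22/18 + 22/17 = 6.82185.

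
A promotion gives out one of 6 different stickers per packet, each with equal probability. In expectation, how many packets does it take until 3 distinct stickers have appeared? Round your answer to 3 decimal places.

Going from k to k+1 distinct takes a geometric number of packets with mean 6/(6-k).
Sum over k = 0,...,2: E = 6/6 + 6/5 + 6/4 = 3.7000.

3.700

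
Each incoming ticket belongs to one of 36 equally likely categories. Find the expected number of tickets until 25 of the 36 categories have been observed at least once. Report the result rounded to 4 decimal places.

41.5685

With k distinct categories already seen, the next new one arrives after an expected 36/(36-k) tickets.
Sum over k = 0,...,24: E = 36/36 + 36/35 + 36/34 + ... + 36/13 + 36/12 = 41.56855.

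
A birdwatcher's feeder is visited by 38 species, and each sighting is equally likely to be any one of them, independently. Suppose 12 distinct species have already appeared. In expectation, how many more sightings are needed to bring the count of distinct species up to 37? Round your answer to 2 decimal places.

108.47

From k distinct to k+1 distinct takes on average 38/(38-k) sightings.
Sum over k = 12,...,36: E = 38/26 + 38/25 + 38/24 + ... + 38/3 + 38/2 = 108.468.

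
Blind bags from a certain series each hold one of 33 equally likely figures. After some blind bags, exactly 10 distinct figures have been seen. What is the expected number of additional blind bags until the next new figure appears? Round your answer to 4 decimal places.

1.4348

Each blind bag yields a new figure with probability (33-10)/33 = 23/33, so the wait is geometric with mean 33/23.
E = 33/23 = 1.43478.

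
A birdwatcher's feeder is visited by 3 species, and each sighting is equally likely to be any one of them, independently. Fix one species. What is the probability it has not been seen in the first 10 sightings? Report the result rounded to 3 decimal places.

Each sighting misses the fixed species with probability (3-1)/3 = 2/3, independently.
P(still missing after 10) = (2/3)^10 = 0.0173.

0.017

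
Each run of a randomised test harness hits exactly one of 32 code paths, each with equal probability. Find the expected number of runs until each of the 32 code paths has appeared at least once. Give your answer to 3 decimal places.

129.872

After k distinct code paths have appeared, the next run gives a new one with probability (32-k)/32, so the expected wait for the (k+1)-th is 32/(32-k).
E[T] = 32/32 + 32/31 + 32/30 + ... + 32/2 + 32/1 = 32·H_{32}.
H_{32} = 4.0585, so E[T] = 129.8718.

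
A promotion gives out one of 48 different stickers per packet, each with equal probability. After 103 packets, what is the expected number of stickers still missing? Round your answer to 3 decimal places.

5.489

For each sticker, P(unseen after 103) = (47/48)^103 = 0.1143.
By linearity of expectation, E[unseen] = 48·(47/48)^103 = 5.4887.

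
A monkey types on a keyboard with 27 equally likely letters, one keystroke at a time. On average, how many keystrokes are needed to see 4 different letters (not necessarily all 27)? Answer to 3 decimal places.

4.243

Going from k to k+1 distinct takes a geometric number of keystrokes with mean 27/(27-k).
Sum over k = 0,...,3: E = 27/27 + 27/26 + 27/25 + 27/24 = 4.2435.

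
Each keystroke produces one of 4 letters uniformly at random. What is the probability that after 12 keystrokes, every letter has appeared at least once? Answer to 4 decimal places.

By inclusion–exclusion over which letters are missing,
P(all seen) = Σ_{j=0}^{4} (-1)^j C(4,j)((4-j)/4)^12
= 1.00000 - 0.12671 + 0.00146 - 0.00000 + 0.00000
= 0.87476.

0.8748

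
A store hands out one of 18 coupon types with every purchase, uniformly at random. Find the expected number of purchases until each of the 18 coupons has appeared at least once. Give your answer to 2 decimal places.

The wait to go from k to k+1 distinct coupons is geometric with mean 18/(18-k).
E[T] = 18/18 + 18/17 + 18/16 + ... + 18/2 + 18/1 = 18·H_{18}.
H_{18} = 3.495, so E[T] = 62.912.

62.91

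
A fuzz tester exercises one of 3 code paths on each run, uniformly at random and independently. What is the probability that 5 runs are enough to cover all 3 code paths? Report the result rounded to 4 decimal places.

0.6173

By inclusion–exclusion over which code paths are missing,
P(all seen) = Σ_{j=0}^{3} (-1)^j C(3,j)((3-j)/3)^5
= 1.00000 - 0.39506 + 0.01235 - 0.00000
= 0.61728.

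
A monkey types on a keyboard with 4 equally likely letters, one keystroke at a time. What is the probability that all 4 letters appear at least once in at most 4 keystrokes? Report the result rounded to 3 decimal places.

0.094

Let A_i be the event that letter i is missing after 4 keystrokes. By inclusion–exclusion on the A_i,
P(all seen) = Σ_{j=0}^{4} (-1)^j C(4,j)((4-j)/4)^4
= 1.0000 - 1.2656 + 0.3750 - 0.0156 + 0.0000
= 0.0938.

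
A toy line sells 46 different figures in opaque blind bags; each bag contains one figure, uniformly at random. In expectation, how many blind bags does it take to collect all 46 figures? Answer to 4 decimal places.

The wait to go from k to k+1 distinct figures is geometric with mean 46/(46-k).
E[T] = 46/46 + 46/45 + 46/44 + ... + 46/2 + 46/1 = 46·H_{46}.
H_{46} = 4.41669, so E[T] = 203.16761.

203.1676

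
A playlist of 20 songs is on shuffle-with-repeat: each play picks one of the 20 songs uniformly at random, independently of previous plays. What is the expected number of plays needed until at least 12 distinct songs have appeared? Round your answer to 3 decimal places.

Going from k to k+1 distinct takes a geometric number of plays with mean 20/(20-k).
Sum over k = 0,...,11: E = 20/20 + 20/19 + 20/18 + ... + 20/10 + 20/9 = 17.5977.

17.598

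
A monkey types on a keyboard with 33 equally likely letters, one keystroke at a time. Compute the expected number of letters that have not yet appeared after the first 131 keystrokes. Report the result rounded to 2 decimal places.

For each letter, P(unseen after 131) = (32/33)^131 = 0.018.
By linearity of expectation, E[unseen] = 33·(32/33)^131 = 0.586.

0.59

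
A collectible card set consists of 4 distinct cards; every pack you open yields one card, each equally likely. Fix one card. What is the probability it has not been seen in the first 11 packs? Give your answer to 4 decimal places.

0.0422

On each pack the fixed card fails to appear with probability 3/4.
P(still missing after 11) = (3/4)^11 = 0.04224.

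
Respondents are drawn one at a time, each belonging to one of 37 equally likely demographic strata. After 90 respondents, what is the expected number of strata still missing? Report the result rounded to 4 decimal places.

For each stratum, P(unseen after 90) = (36/37)^90 = 0.08493.
By linearity of expectation, E[unseen] = 37·(36/37)^90 = 3.14247.

3.1425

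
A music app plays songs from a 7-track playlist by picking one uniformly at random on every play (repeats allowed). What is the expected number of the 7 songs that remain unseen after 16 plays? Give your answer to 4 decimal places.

0.5942

For each song, P(unseen after 16) = (6/7)^16 = 0.08489.
By linearity of expectation, E[unseen] = 7·(6/7)^16 = 0.59422.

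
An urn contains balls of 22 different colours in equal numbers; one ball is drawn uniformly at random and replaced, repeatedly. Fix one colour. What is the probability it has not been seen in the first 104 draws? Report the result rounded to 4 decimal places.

0.0079

Each draw misses the fixed colour with probability (22-1)/22 = 21/22, independently.
P(still missing after 104) = (21/22)^104 = 0.00792.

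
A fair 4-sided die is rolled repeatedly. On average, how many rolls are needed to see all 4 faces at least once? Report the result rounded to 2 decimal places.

After k distinct faces have appeared, the next roll gives a new one with probability (4-k)/4, so the expected wait for the (k+1)-th is 4/(4-k).
E[T] = 4/4 + 4/3 + 4/2 + 4/1 = 4·H_{4}.
H_{4} = 2.083, so E[T] = 8.333.

8.33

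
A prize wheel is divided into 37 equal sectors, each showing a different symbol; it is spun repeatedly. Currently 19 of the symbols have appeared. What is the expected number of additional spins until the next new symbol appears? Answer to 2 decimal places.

2.06

Each spin yields a new symbol with probability (37-19)/37 = 18/37, so the wait is geometric with mean 37/18.
E = 37/18 = 2.056.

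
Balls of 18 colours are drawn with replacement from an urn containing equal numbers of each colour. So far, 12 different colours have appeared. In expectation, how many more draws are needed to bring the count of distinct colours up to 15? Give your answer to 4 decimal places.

11.1000

With k distinct colours already seen, the next new one takes an expected 18/(18-k) draws.
Sum over k = 12,...,14: E = 18/6 + 18/5 + 18/4 = 11.10000.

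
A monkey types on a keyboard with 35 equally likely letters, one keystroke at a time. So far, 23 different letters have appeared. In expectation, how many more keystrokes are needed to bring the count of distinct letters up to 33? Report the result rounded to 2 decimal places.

From k distinct to k+1 distinct takes on average 35/(35-k) keystrokes.
Sum over k = 23,...,32: E = 35/12 + 35/11 + 35/10 + ... + 35/4 + 35/3 = 56.112.

56.11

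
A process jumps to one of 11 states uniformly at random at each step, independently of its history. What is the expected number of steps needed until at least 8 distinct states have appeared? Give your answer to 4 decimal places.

Going from k to k+1 distinct takes a geometric number of steps with mean 11/(11-k).
Sum over k = 0,...,7: E = 11/11 + 11/10 + 11/9 + ... + 11/5 + 11/4 = 13.05198.

13.0520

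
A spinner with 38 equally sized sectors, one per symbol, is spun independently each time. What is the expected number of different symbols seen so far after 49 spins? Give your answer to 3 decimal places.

27.713

For each symbol, P(seen in 49 spins) = 1 - (37/38)^49 = 0.7293.
By linearity of expectation, E[distinct seen] = 38·(1 - (37/38)^49) = 27.7134.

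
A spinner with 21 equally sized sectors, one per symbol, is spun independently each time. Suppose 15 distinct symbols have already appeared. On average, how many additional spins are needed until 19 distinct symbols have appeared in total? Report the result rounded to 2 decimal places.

19.95

The wait to go from k to k+1 distinct symbols is geometric with mean 21/(21-k).
Sum over k = 15,...,18: E = 21/6 + 21/5 + 21/4 + 21/3 = 19.950.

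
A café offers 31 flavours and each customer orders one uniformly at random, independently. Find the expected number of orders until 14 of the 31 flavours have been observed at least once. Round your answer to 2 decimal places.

18.22

With k distinct flavours already seen, the next new one arrives after an expected 31/(31-k) orders.
Sum over k = 0,...,13: E = 31/31 + 31/30 + 31/29 + ... + 31/19 + 31/18 = 18.218.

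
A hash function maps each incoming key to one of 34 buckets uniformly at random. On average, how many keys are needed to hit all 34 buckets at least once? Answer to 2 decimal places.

140.02

After k distinct buckets have appeared, the next key gives a new one with probability (34-k)/34, so the expected wait for the (k+1)-th is 34/(34-k).
E[T] = 34/34 + 34/33 + 34/32 + ... + 34/2 + 34/1 = 34·H_{34}.
H_{34} = 4.118, so E[T] = 140.019.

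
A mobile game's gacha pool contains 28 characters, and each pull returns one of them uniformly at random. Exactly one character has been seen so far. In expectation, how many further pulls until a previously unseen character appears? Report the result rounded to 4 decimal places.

The number of pulls until the next new character is geometric with success probability 27/28, so its mean is 28/27.
E = 28/27 = 1.03704.

1.0370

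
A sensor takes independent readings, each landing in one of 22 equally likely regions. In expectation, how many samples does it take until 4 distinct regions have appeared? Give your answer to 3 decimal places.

4.306

With k distinct regions already seen, the next new one arrives after an expected 22/(22-k) samples.
Sum over k = 0,...,3: E = 22/22 + 22/21 + 22/20 + 22/19 = 4.3055.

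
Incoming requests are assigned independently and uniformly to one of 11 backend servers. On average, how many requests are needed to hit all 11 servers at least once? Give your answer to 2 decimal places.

Split into phases: going from k distinct to k+1 distinct takes on average 11/(11-k) requests.
E[T] = 11/11 + 11/10 + 11/9 + ... + 11/2 + 11/1 = 11·H_{11}.
H_{11} = 3.020, so E[T] = 33.219.

33.22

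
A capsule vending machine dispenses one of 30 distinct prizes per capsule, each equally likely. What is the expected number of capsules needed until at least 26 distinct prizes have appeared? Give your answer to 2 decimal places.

Going from k to k+1 distinct takes a geometric number of capsules with mean 30/(30-k).
Sum over k = 0,...,25: E = 30/30 + 30/29 + 30/28 + ... + 30/6 + 30/5 = 57.350.

57.35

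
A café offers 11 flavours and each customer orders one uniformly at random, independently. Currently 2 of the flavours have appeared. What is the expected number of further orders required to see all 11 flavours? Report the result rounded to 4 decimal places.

31.1187

From k distinct to k+1 distinct takes on average 11/(11-k) orders.
Sum over k = 2,...,10: E = 11/9 + 11/8 + 11/7 + ... + 11/2 + 11/1 = 31.11865.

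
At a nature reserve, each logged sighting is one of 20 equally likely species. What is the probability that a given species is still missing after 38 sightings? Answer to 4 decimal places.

On each sighting the fixed species fails to appear with probability 19/20.
P(still missing after 38) = (19/20)^38 = 0.14240.

0.1424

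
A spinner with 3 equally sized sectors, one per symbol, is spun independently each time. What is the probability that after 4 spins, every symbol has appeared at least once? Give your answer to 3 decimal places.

0.444

Let A_i be the event that symbol i is missing after 4 spins. By inclusion–exclusion on the A_i,
P(all seen) = Σ_{j=0}^{3} (-1)^j C(3,j)((3-j)/3)^4
= 1.0000 - 0.5926 + 0.0370 - 0.0000
= 0.4444.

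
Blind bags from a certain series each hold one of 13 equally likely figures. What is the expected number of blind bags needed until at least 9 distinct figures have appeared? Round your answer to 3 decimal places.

Going from k to k+1 distinct takes a geometric number of blind bags with mean 13/(13-k).
Sum over k = 0,...,8: E = 13/13 + 13/12 + 13/11 + ... + 13/6 + 13/5 = 14.2584.

14.258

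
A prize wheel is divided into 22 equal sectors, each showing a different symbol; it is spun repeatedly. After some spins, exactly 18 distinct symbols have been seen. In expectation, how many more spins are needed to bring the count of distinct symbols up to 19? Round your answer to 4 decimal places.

With k distinct symbols already seen, the next new one takes an expected 22/(22-k) spins.
Only the k = 18 term is needed: E = 22/4 = 5.50000.

5.5000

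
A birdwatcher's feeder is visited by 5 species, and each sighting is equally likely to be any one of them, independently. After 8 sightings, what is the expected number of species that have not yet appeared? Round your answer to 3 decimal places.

0.839

For each species, P(unseen after 8) = (4/5)^8 = 0.1678.
By linearity of expectation, E[unseen] = 5·(4/5)^8 = 0.8389.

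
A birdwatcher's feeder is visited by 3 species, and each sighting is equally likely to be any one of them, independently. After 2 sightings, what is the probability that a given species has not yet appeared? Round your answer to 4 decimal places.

0.4444

On each sighting the fixed species fails to appear with probability 2/3.
P(still missing after 2) = (2/3)^2 = 0.44444.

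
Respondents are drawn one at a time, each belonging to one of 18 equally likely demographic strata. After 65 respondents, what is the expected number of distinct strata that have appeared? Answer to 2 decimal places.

17.56

For each stratum, P(seen in 65 respondents) = 1 - (17/18)^65 = 0.976.
By linearity of expectation, E[distinct seen] = 18·(1 - (17/18)^65) = 17.562.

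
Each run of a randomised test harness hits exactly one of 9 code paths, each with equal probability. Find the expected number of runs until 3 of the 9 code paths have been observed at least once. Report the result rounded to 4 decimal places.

Going from k to k+1 distinct takes a geometric number of runs with mean 9/(9-k).
Sum over k = 0,...,2: E = 9/9 + 9/8 + 9/7 = 3.41071.

3.4107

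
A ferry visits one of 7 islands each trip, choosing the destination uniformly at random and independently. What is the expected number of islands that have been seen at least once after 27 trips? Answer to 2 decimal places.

For each island, P(seen in 27 trips) = 1 - (6/7)^27 = 0.984.
By linearity of expectation, E[distinct seen] = 7·(1 - (6/7)^27) = 6.891.

6.89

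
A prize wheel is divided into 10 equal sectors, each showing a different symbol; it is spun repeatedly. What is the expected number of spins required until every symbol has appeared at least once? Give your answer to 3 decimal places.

Split into phases: going from k distinct to k+1 distinct takes on average 10/(10-k) spins.
E[T] = 10/10 + 10/9 + 10/8 + ... + 10/2 + 10/1 = 10·H_{10}.
H_{10} = 2.9290, so E[T] = 29.2897.

29.290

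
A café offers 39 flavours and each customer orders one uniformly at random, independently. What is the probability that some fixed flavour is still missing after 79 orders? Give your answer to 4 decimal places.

Each order misses the fixed flavour with probability (39-1)/39 = 38/39, independently.
P(still missing after 79) = (38/39)^79 = 0.12847.

0.1285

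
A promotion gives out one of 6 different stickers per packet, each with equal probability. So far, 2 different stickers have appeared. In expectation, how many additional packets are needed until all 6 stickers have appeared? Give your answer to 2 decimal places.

12.50

From k distinct to k+1 distinct takes on average 6/(6-k) packets.
Sum over k = 2,...,5: E = 6/4 + 6/3 + 6/2 + 6/1 = 12.500.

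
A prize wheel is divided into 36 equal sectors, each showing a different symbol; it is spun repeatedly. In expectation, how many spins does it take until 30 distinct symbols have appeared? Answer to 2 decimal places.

62.08

Going from k to k+1 distinct takes a geometric number of spins with mean 36/(36-k).
Sum over k = 0,...,29: E = 36/36 + 36/35 + 36/34 + ... + 36/8 + 36/7 = 62.084.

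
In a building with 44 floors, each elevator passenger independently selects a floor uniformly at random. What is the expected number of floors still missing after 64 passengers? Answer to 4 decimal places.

10.1033

For each floor, P(unseen after 64) = (43/44)^64 = 0.22962.
By linearity of expectation, E[unseen] = 44·(43/44)^64 = 10.10328.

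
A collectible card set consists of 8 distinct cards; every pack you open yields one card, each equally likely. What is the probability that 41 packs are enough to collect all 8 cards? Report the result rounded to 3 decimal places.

0.967

By inclusion–exclusion over which cards are missing,
P(all seen) = Σ_{j=0}^{8} (-1)^j C(8,j)((8-j)/8)^41
= 1.0000 - 0.0335 + 0.0002 - 0.0000 + 0.0000 - 0.0000 + 0.0000 - 0.0000 + 0.0000
= 0.9667.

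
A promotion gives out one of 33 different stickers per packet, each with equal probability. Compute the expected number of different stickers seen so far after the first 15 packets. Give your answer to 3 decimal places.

For each sticker, P(seen in 15 packets) = 1 - (32/33)^15 = 0.3697.
By linearity of expectation, E[distinct seen] = 33·(1 - (32/33)^15) = 12.2004.

12.200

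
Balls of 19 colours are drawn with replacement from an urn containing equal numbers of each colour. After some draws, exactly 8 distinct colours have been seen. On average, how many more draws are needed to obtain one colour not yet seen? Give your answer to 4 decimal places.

Each draw yields a new colour with probability (19-8)/19 = 11/19, so the wait is geometric with mean 19/11.
E = 19/11 = 1.72727.

1.7273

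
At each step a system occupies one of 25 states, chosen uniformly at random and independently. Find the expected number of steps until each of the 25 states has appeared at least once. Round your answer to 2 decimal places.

The wait to go from k to k+1 distinct states is geometric with mean 25/(25-k).
E[T] = 25/25 + 25/24 + 25/23 + ... + 25/2 + 25/1 = 25·H_{25}.
H_{25} = 3.816, so E[T] = 95.399.

95.40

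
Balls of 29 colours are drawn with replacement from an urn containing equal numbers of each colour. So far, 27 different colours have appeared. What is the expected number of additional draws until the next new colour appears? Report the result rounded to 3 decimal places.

14.500

The number of draws until the next new colour is geometric with success probability 2/29, so its mean is 29/2.
E = 29/2 = 14.5000.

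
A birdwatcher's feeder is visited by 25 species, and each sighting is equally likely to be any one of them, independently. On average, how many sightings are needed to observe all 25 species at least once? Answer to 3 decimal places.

Split into phases: going from k distinct to k+1 distinct takes on average 25/(25-k) sightings.
E[T] = 25/25 + 25/24 + 25/23 + ... + 25/2 + 25/1 = 25·H_{25}.
H_{25} = 3.8160, so E[T] = 95.3990.

95.399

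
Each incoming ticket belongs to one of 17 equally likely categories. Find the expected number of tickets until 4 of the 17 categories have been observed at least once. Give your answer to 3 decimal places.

With k distinct categories already seen, the next new one arrives after an expected 17/(17-k) tickets.
Sum over k = 0,...,3: E = 17/17 + 17/16 + 17/15 + 17/14 = 4.4101.

4.410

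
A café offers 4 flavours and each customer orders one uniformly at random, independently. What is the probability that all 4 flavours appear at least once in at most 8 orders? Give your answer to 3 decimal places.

0.623

Let A_i be the event that flavour i is missing after 8 orders. By inclusion–exclusion on the A_i,
P(all seen) = Σ_{j=0}^{4} (-1)^j C(4,j)((4-j)/4)^8
= 1.0000 - 0.4005 + 0.0234 - 0.0001 + 0.0000
= 0.6229.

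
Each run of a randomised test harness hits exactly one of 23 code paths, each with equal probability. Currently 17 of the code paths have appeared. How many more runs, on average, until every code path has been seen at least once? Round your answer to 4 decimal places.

From k distinct to k+1 distinct takes on average 23/(23-k) runs.
Sum over k = 17,...,22: E = 23/6 + 23/5 + 23/4 + 23/3 + 23/2 + 23/1 = 56.35000.

56.3500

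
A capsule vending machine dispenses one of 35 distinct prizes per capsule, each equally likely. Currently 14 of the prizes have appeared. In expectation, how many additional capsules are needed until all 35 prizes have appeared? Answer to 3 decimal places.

127.588

From k distinct to k+1 distinct takes on average 35/(35-k) capsules.
Sum over k = 14,...,34: E = 35/21 + 35/20 + 35/19 + ... + 35/2 + 35/1 = 127.5876.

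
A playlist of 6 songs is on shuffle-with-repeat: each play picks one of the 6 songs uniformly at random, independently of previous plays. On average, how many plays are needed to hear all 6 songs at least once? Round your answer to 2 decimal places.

After k distinct songs have appeared, the next play gives a new one with probability (6-k)/6, so the expected wait for the (k+1)-th is 6/(6-k).
E[T] = 6/6 + 6/5 + 6/4 + 6/3 + 6/2 + 6/1 = 6·H_{6}.
H_{6} = 2.450, so E[T] = 14.700.

14.70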